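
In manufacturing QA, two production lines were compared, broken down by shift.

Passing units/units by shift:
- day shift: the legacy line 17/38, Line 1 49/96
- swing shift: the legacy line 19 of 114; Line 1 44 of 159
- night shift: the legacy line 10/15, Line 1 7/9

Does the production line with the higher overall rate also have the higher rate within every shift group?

Day shift: the legacy line 17/38 = 44.7%, Line 1 49/96 = 51.0% → Line 1
Swing shift: the legacy line 19/114 = 16.7%, Line 1 44/159 = 27.7% → Line 1
Night shift: the legacy line 10/15 = 66.7%, Line 1 7/9 = 77.8% → Line 1
Overall: the legacy line 46/167 = 27.5%, Line 1 100/264 = 37.9% → Line 1
Line 1 wins overall and in every shift group — no reversal.

Yes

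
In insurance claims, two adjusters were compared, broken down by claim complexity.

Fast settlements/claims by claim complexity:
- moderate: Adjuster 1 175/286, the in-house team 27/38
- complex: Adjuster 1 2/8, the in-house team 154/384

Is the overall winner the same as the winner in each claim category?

No

Moderate: Adjuster 1 175/286 = 61.2%, the in-house team 27/38 = 71.1% → the in-house team
Complex: Adjuster 1 2/8 = 25.0%, the in-house team 154/384 = 40.1% → the in-house team
Overall: Adjuster 1 177/294 = 60.2%, the in-house team 181/422 = 42.9% → Adjuster 1
The in-house team wins each claim group but Adjuster 1 wins overall — the comparison reverses. The in-house team's claims skew toward complex, which has a lower base rate.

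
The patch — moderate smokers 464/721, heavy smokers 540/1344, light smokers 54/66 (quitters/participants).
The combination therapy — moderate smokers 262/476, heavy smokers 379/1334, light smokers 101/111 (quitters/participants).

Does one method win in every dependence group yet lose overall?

Moderate smokers: the patch 464/721 = 64.4%, the combination therapy 262/476 = 55.0% → the patch
Heavy smokers: the patch 540/1344 = 40.2%, the combination therapy 379/1334 = 28.4% → the patch
Light smokers: the patch 54/66 = 81.8%, the combination therapy 101/111 = 91.0% → the combination therapy
Overall: the patch 1058/2131 = 49.6%, the combination therapy 742/1921 = 38.6% → the patch
Neither sweeps: the patch wins 2 of 3 groups, the combination therapy wins 1. The patch wins overall but not every group — no Simpson reversal.

No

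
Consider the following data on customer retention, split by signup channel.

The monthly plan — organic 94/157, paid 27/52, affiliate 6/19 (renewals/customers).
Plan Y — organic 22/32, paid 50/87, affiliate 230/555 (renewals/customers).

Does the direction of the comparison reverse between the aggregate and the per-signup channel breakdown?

Organic: the monthly plan 94/157 = 59.9%, Plan Y 22/32 = 68.8% → Plan Y
Paid: the monthly plan 27/52 = 51.9%, Plan Y 50/87 = 57.5% → Plan Y
Affiliate: the monthly plan 6/19 = 31.6%, Plan Y 230/555 = 41.4% → Plan Y
Overall: the monthly plan 127/228 = 55.7%, Plan Y 302/674 = 44.8% → the monthly plan
Plan Y wins each signup group but the monthly plan wins overall — the comparison reverses. Plan Y's customers skew toward affiliate, which has a lower base rate.

Yes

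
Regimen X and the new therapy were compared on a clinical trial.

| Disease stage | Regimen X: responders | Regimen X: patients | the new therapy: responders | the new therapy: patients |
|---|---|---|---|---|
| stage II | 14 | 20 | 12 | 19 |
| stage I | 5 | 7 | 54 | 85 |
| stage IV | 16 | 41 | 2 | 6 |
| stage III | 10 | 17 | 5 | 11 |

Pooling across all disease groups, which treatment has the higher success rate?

Stage II: Regimen X 14/20 = 70.0%, the new therapy 12/19 = 63.2% → Regimen X
Stage I: Regimen X 5/7 = 71.4%, the new therapy 54/85 = 63.5% → Regimen X
Stage IV: Regimen X 16/41 = 39.0%, the new therapy 2/6 = 33.3% → Regimen X
Stage III: Regimen X 10/17 = 58.8%, the new therapy 5/11 = 45.5% → Regimen X
Overall: Regimen X 45/85 = 52.9%, the new therapy 73/121 = 60.3% → the new therapy
(Regimen X wins every disease group but the new therapy wins overall — Regimen X's patients skew toward the low-rate stage IV group.)

the new therapy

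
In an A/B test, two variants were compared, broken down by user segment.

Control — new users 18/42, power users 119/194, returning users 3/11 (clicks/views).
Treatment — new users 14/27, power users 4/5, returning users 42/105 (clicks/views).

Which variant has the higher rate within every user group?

Treatment

New users: Control 18/42 = 42.9%, Treatment 14/27 = 51.9% → Treatment
Power users: Control 119/194 = 61.3%, Treatment 4/5 = 80.0% → Treatment
Returning users: Control 3/11 = 27.3%, Treatment 42/105 = 40.0% → Treatment
Treatment has the higher rate in all 3 groups.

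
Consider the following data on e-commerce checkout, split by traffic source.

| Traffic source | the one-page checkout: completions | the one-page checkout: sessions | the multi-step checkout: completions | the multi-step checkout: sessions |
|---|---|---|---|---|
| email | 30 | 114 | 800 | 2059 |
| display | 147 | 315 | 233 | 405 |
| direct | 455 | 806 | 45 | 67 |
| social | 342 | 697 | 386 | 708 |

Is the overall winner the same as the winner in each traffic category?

No

Email: the one-page checkout 30/114 = 26.3%, the multi-step checkout 800/2059 = 38.9% → the multi-step checkout
Display: the one-page checkout 147/315 = 46.7%, the multi-step checkout 233/405 = 57.5% → the multi-step checkout
Direct: the one-page checkout 455/806 = 56.5%, the multi-step checkout 45/67 = 67.2% → the multi-step checkout
Social: the one-page checkout 342/697 = 49.1%, the multi-step checkout 386/708 = 54.5% → the multi-step checkout
Overall: the one-page checkout 974/1932 = 50.4%, the multi-step checkout 1464/3239 = 45.2% → the one-page checkout
The multi-step checkout wins each traffic group but the one-page checkout wins overall — the comparison reverses. The multi-step checkout's sessions skew toward email, which has a lower base rate.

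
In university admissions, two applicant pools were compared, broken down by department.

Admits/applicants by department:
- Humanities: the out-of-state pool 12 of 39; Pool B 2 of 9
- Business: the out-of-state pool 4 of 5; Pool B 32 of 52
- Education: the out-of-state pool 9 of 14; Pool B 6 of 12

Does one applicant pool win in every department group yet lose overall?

Yes

Humanities: the out-of-state pool 12/39 = 30.8%, Pool B 2/9 = 22.2% → the out-of-state pool
Business: the out-of-state pool 4/5 = 80.0%, Pool B 32/52 = 61.5% → the out-of-state pool
Education: the out-of-state pool 9/14 = 64.3%, Pool B 6/12 = 50.0% → the out-of-state pool
Overall: the out-of-state pool 25/58 = 43.1%, Pool B 40/73 = 54.8% → Pool B
The out-of-state pool wins each department group but Pool B wins overall — the comparison reverses. The out-of-state pool's applicants skew toward Humanities, which has a lower base rate.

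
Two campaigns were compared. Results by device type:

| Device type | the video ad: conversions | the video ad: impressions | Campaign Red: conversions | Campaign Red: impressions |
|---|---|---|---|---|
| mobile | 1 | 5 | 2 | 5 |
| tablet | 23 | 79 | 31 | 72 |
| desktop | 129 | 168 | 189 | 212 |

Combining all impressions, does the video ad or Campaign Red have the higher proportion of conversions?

Mobile: the video ad 1/5 = 20.0%, Campaign Red 2/5 = 40.0% → Campaign Red
Tablet: the video ad 23/79 = 29.1%, Campaign Red 31/72 = 43.1% → Campaign Red
Desktop: the video ad 129/168 = 76.8%, Campaign Red 189/212 = 89.2% → Campaign Red
Overall: the video ad 153/252 = 60.7%, Campaign Red 222/289 = 76.8% → Campaign Red

Campaign Red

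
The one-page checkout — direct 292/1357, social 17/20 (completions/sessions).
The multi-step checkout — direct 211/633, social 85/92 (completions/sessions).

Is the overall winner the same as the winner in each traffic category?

Direct: the one-page checkout 292/1357 = 21.5%, the multi-step checkout 211/633 = 33.3% → the multi-step checkout
Social: the one-page checkout 17/20 = 85.0%, the multi-step checkout 85/92 = 92.4% → the multi-step checkout
Overall: the one-page checkout 309/1377 = 22.4%, the multi-step checkout 296/725 = 40.8% → the multi-step checkout
The multi-step checkout wins overall and in every traffic group — no reversal.

Yes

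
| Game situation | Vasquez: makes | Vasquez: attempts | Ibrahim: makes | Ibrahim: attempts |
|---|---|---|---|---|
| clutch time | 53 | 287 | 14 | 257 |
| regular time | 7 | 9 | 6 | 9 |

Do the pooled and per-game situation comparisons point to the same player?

Yes

Clutch time: Vasquez 53/287 = 18.5%, Ibrahim 14/257 = 5.4% → Vasquez
Regular time: Vasquez 7/9 = 77.8%, Ibrahim 6/9 = 66.7% → Vasquez
Overall: Vasquez 60/296 = 20.3%, Ibrahim 20/266 = 7.5% → Vasquez
Vasquez wins overall and in every game group — no reversal.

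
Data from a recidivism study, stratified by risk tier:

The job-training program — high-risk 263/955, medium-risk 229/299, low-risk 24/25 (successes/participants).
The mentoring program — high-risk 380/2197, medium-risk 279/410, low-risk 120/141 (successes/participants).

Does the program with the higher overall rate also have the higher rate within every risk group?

Yes

High-risk: the job-training program 263/955 = 27.5%, the mentoring program 380/2197 = 17.3% → the job-training program
Medium-risk: the job-training program 229/299 = 76.6%, the mentoring program 279/410 = 68.0% → the job-training program
Low-risk: the job-training program 24/25 = 96.0%, the mentoring program 120/141 = 85.1% → the job-training program
Overall: the job-training program 516/1279 = 40.3%, the mentoring program 779/2748 = 28.3% → the job-training program
The job-training program wins overall and in every risk group — no reversal.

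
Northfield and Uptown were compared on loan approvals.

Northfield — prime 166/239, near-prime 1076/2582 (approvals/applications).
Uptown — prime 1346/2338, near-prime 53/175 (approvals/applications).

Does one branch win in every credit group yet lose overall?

Prime: Northfield 166/239 = 69.5%, Uptown 1346/2338 = 57.6% → Northfield
Near-prime: Northfield 1076/2582 = 41.7%, Uptown 53/175 = 30.3% → Northfield
Overall: Northfield 1242/2821 = 44.0%, Uptown 1399/2513 = 55.7% → Uptown
Northfield wins each credit group but Uptown wins overall — the comparison reverses. Northfield's applications skew toward near-prime, which has a lower base rate.

Yes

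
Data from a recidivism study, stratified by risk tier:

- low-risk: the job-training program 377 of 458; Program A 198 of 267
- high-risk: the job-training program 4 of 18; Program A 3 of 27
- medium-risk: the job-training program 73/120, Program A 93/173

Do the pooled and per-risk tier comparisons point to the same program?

Yes

Low-risk: the job-training program 377/458 = 82.3%, Program A 198/267 = 74.2% → the job-training program
High-risk: the job-training program 4/18 = 22.2%, Program A 3/27 = 11.1% → the job-training program
Medium-risk: the job-training program 73/120 = 60.8%, Program A 93/173 = 53.8% → the job-training program
Overall: the job-training program 454/596 = 76.2%, Program A 294/467 = 63.0% → the job-training program
The job-training program wins overall and in every risk group — no reversal.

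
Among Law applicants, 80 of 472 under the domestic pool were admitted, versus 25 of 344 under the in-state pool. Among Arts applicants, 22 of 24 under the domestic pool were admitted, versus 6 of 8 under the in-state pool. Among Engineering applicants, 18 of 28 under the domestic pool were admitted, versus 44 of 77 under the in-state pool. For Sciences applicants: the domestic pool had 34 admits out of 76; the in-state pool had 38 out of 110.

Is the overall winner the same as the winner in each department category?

Yes

Law: the domestic pool 80/472 = 16.9%, the in-state pool 25/344 = 7.3% → the domestic pool
Arts: the domestic pool 22/24 = 91.7%, the in-state pool 6/8 = 75.0% → the domestic pool
Engineering: the domestic pool 18/28 = 64.3%, the in-state pool 44/77 = 57.1% → the domestic pool
Sciences: the domestic pool 34/76 = 44.7%, the in-state pool 38/110 = 34.5% → the domestic pool
Overall: the domestic pool 154/600 = 25.7%, the in-state pool 113/539 = 21.0% → the domestic pool
The domestic pool wins overall and in every department group — no reversal.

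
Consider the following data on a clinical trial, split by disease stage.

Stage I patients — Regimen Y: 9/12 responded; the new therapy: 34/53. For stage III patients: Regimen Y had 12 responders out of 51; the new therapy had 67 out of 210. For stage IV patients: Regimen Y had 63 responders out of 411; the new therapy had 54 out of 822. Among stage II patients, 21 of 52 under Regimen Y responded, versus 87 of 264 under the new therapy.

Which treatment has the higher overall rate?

Regimen Y

Stage I: Regimen Y 9/12 = 75.0%, the new therapy 34/53 = 64.2% → Regimen Y
Stage III: Regimen Y 12/51 = 23.5%, the new therapy 67/210 = 31.9% → the new therapy
Stage IV: Regimen Y 63/411 = 15.3%, the new therapy 54/822 = 6.6% → Regimen Y
Stage II: Regimen Y 21/52 = 40.4%, the new therapy 87/264 = 33.0% → Regimen Y
Overall: Regimen Y 105/526 = 20.0%, the new therapy 242/1349 = 17.9% → Regimen Y
(Neither sweeps every disease group, but Regimen Y has the higher pooled rate.)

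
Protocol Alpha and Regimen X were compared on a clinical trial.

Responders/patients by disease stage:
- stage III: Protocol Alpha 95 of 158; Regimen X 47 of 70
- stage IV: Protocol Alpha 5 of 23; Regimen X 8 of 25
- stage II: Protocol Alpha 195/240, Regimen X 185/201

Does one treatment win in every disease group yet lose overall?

Stage III: Protocol Alpha 95/158 = 60.1%, Regimen X 47/70 = 67.1% → Regimen X
Stage IV: Protocol Alpha 5/23 = 21.7%, Regimen X 8/25 = 32.0% → Regimen X
Stage II: Protocol Alpha 195/240 = 81.2%, Regimen X 185/201 = 92.0% → Regimen X
Overall: Protocol Alpha 295/421 = 70.1%, Regimen X 240/296 = 81.1% → Regimen X
Regimen X wins overall and in every disease group — no reversal.

No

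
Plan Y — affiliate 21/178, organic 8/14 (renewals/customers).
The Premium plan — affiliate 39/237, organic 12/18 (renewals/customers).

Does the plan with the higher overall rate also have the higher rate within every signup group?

Yes

Affiliate: Plan Y 21/178 = 11.8%, the Premium plan 39/237 = 16.5% → the Premium plan
Organic: Plan Y 8/14 = 57.1%, the Premium plan 12/18 = 66.7% → the Premium plan
Overall: Plan Y 29/192 = 15.1%, the Premium plan 51/255 = 20.0% → the Premium plan
The Premium plan wins overall and in every signup group — no reversal.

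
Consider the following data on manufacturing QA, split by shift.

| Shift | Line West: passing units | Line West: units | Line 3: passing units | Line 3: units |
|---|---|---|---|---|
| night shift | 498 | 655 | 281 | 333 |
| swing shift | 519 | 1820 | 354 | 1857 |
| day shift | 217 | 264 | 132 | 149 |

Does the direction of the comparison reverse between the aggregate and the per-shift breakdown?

No

Night shift: Line West 498/655 = 76.0%, Line 3 281/333 = 84.4% → Line 3
Swing shift: Line West 519/1820 = 28.5%, Line 3 354/1857 = 19.1% → Line West
Day shift: Line West 217/264 = 82.2%, Line 3 132/149 = 88.6% → Line 3
Overall: Line West 1234/2739 = 45.1%, Line 3 767/2339 = 32.8% → Line West
Neither sweeps: Line West wins 1 of 3 groups, Line 3 wins 2. Line West wins overall but not every group — no Simpson reversal.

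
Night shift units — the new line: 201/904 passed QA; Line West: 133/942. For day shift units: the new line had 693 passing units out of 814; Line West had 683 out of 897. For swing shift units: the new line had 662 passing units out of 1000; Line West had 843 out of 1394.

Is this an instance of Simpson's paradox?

Night shift: the new line 201/904 = 22.2%, Line West 133/942 = 14.1% → the new line
Day shift: the new line 693/814 = 85.1%, Line West 683/897 = 76.1% → the new line
Swing shift: the new line 662/1000 = 66.2%, Line West 843/1394 = 60.5% → the new line
Overall: the new line 1556/2718 = 57.2%, Line West 1659/3233 = 51.3% → the new line
The new line wins overall and in every shift group — no reversal.

No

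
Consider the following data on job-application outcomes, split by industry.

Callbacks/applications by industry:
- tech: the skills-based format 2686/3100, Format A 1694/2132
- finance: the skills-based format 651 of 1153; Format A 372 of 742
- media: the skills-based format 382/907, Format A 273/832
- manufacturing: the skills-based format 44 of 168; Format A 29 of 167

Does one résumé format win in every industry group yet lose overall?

Tech: the skills-based format 2686/3100 = 86.6%, Format A 1694/2132 = 79.5% → the skills-based format
Finance: the skills-based format 651/1153 = 56.5%, Format A 372/742 = 50.1% → the skills-based format
Media: the skills-based format 382/907 = 42.1%, Format A 273/832 = 32.8% → the skills-based format
Manufacturing: the skills-based format 44/168 = 26.2%, Format A 29/167 = 17.4% → the skills-based format
Overall: the skills-based format 3763/5328 = 70.6%, Format A 2368/3873 = 61.1% → the skills-based format
The skills-based format wins overall and in every industry group — no reversal.

No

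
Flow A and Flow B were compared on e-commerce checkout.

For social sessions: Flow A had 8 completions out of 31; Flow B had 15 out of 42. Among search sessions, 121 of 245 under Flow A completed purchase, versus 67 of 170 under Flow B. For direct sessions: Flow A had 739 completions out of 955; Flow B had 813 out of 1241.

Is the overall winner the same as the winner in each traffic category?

No

Social: Flow A 8/31 = 25.8%, Flow B 15/42 = 35.7% → Flow B
Search: Flow A 121/245 = 49.4%, Flow B 67/170 = 39.4% → Flow A
Direct: Flow A 739/955 = 77.4%, Flow B 813/1241 = 65.5% → Flow A
Overall: Flow A 868/1231 = 70.5%, Flow B 895/1453 = 61.6% → Flow A
Neither sweeps: Flow A wins 2 of 3 groups, Flow B wins 1. Flow A wins overall but not every group — no Simpson reversal.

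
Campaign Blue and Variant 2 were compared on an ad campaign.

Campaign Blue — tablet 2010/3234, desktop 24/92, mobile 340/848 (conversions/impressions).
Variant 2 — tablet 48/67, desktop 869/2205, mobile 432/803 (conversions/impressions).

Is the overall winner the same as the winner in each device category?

No

Tablet: Campaign Blue 2010/3234 = 62.2%, Variant 2 48/67 = 71.6% → Variant 2
Desktop: Campaign Blue 24/92 = 26.1%, Variant 2 869/2205 = 39.4% → Variant 2
Mobile: Campaign Blue 340/848 = 40.1%, Variant 2 432/803 = 53.8% → Variant 2
Overall: Campaign Blue 2374/4174 = 56.9%, Variant 2 1349/3075 = 43.9% → Campaign Blue
Variant 2 wins each device group but Campaign Blue wins overall — the comparison reverses. Variant 2's impressions skew toward desktop, which has a lower base rate.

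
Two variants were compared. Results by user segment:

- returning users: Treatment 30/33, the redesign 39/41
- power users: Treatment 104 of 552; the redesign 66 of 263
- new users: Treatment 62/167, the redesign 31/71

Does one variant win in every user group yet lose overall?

No

Returning users: Treatment 30/33 = 90.9%, the redesign 39/41 = 95.1% → the redesign
Power users: Treatment 104/552 = 18.8%, the redesign 66/263 = 25.1% → the redesign
New users: Treatment 62/167 = 37.1%, the redesign 31/71 = 43.7% → the redesign
Overall: Treatment 196/752 = 26.1%, the redesign 136/375 = 36.3% → the redesign
The redesign wins overall and in every user group — no reversal.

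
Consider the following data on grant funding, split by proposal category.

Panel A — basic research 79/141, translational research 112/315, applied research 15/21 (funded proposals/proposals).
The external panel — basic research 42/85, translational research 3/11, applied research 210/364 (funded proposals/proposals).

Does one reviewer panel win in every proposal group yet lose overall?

Yes

Basic research: Panel A 79/141 = 56.0%, the external panel 42/85 = 49.4% → Panel A
Translational research: Panel A 112/315 = 35.6%, the external panel 3/11 = 27.3% → Panel A
Applied research: Panel A 15/21 = 71.4%, the external panel 210/364 = 57.7% → Panel A
Overall: Panel A 206/477 = 43.2%, the external panel 255/460 = 55.4% → the external panel
Panel A wins each proposal group but the external panel wins overall — the comparison reverses. Panel A's proposals skew toward translational research, which has a lower base rate.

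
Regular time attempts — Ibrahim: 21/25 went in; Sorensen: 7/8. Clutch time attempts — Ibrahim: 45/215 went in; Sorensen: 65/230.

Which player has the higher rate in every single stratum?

Regular time: Ibrahim 21/25 = 84.0%, Sorensen 7/8 = 87.5% → Sorensen
Clutch time: Ibrahim 45/215 = 20.9%, Sorensen 65/230 = 28.3% → Sorensen
Sorensen has the higher rate in both groups.

Sorensen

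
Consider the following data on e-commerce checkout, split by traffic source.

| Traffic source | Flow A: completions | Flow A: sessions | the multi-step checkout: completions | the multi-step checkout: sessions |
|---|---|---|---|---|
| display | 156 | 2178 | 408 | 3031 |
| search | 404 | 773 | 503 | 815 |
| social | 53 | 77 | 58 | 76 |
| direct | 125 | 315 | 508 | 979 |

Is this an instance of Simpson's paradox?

Display: Flow A 156/2178 = 7.2%, the multi-step checkout 408/3031 = 13.5% → the multi-step checkout
Search: Flow A 404/773 = 52.3%, the multi-step checkout 503/815 = 61.7% → the multi-step checkout
Social: Flow A 53/77 = 68.8%, the multi-step checkout 58/76 = 76.3% → the multi-step checkout
Direct: Flow A 125/315 = 39.7%, the multi-step checkout 508/979 = 51.9% → the multi-step checkout
Overall: Flow A 738/3343 = 22.1%, the multi-step checkout 1477/4901 = 30.1% → the multi-step checkout
The multi-step checkout wins overall and in every traffic group — no reversal.

No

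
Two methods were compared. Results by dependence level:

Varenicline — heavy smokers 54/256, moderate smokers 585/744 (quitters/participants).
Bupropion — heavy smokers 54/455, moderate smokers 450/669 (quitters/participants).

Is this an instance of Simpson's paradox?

Heavy smokers: varenicline 54/256 = 21.1%, bupropion 54/455 = 11.9% → varenicline
Moderate smokers: varenicline 585/744 = 78.6%, bupropion 450/669 = 67.3% → varenicline
Overall: varenicline 639/1000 = 63.9%, bupropion 504/1124 = 44.8% → varenicline
Varenicline wins overall and in every dependence group — no reversal.

No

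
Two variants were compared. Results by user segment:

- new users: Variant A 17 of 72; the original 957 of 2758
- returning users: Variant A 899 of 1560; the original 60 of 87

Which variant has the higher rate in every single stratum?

New users: Variant A 17/72 = 23.6%, the original 957/2758 = 34.7% → the original
Returning users: Variant A 899/1560 = 57.6%, the original 60/87 = 69.0% → the original
The original has the higher rate in both groups.

the original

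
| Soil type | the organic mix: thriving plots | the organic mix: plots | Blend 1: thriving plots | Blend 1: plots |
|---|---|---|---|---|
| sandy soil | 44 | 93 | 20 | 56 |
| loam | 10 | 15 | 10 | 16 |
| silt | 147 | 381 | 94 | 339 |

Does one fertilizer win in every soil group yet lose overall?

No

Sandy soil: the organic mix 44/93 = 47.3%, Blend 1 20/56 = 35.7% → the organic mix
Loam: the organic mix 10/15 = 66.7%, Blend 1 10/16 = 62.5% → the organic mix
Silt: the organic mix 147/381 = 38.6%, Blend 1 94/339 = 27.7% → the organic mix
Overall: the organic mix 201/489 = 41.1%, Blend 1 124/411 = 30.2% → the organic mix
The organic mix wins overall and in every soil group — no reversal.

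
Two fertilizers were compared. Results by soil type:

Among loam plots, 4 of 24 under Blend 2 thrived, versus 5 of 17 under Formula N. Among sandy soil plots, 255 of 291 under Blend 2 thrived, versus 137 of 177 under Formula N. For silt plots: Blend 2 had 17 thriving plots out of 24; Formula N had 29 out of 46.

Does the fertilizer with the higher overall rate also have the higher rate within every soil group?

Loam: Blend 2 4/24 = 16.7%, Formula N 5/17 = 29.4% → Formula N
Sandy soil: Blend 2 255/291 = 87.6%, Formula N 137/177 = 77.4% → Blend 2
Silt: Blend 2 17/24 = 70.8%, Formula N 29/46 = 63.0% → Blend 2
Overall: Blend 2 276/339 = 81.4%, Formula N 171/240 = 71.2% → Blend 2
Neither sweeps: Blend 2 wins 2 of 3 groups, Formula N wins 1. Blend 2 wins overall but not every group — no Simpson reversal.

No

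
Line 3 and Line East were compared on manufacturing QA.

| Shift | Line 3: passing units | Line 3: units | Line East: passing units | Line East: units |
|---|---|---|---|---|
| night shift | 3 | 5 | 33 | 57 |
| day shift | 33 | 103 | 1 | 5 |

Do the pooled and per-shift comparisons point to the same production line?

Night shift: Line 3 3/5 = 60.0%, Line East 33/57 = 57.9% → Line 3
Day shift: Line 3 33/103 = 32.0%, Line East 1/5 = 20.0% → Line 3
Overall: Line 3 36/108 = 33.3%, Line East 34/62 = 54.8% → Line East
Line 3 wins each shift group but Line East wins overall — the comparison reverses. Line 3's units skew toward day shift, which has a lower base rate.

No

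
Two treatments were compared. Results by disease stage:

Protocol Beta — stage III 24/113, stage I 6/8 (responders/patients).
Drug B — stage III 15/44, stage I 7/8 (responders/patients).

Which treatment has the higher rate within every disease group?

Stage III: Protocol Beta 24/113 = 21.2%, Drug B 15/44 = 34.1% → Drug B
Stage I: Protocol Beta 6/8 = 75.0%, Drug B 7/8 = 87.5% → Drug B
Drug B has the higher rate in both groups.

Drug B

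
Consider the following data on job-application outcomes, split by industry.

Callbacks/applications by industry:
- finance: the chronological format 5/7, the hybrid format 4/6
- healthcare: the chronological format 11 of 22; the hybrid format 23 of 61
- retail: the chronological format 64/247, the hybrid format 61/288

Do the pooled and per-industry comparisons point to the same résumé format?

Yes

Finance: the chronological format 5/7 = 71.4%, the hybrid format 4/6 = 66.7% → the chronological format
Healthcare: the chronological format 11/22 = 50.0%, the hybrid format 23/61 = 37.7% → the chronological format
Retail: the chronological format 64/247 = 25.9%, the hybrid format 61/288 = 21.2% → the chronological format
Overall: the chronological format 80/276 = 29.0%, the hybrid format 88/355 = 24.8% → the chronological format
The chronological format wins overall and in every industry group — no reversal.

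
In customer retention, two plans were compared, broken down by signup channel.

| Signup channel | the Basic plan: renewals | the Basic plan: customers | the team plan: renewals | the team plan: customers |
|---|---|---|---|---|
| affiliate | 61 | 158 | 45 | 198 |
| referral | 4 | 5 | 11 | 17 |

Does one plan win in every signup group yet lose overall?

Affiliate: the Basic plan 61/158 = 38.6%, the team plan 45/198 = 22.7% → the Basic plan
Referral: the Basic plan 4/5 = 80.0%, the team plan 11/17 = 64.7% → the Basic plan
Overall: the Basic plan 65/163 = 39.9%, the team plan 56/215 = 26.0% → the Basic plan
The Basic plan wins overall and in every signup group — no reversal.

No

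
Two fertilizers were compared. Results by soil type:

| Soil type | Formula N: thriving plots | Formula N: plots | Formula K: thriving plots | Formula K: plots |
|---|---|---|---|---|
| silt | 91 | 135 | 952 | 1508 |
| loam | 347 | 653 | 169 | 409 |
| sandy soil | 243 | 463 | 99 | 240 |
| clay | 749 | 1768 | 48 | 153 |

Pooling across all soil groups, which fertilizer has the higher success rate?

Formula K

Silt: Formula N 91/135 = 67.4%, Formula K 952/1508 = 63.1% → Formula N
Loam: Formula N 347/653 = 53.1%, Formula K 169/409 = 41.3% → Formula N
Sandy soil: Formula N 243/463 = 52.5%, Formula K 99/240 = 41.2% → Formula N
Clay: Formula N 749/1768 = 42.4%, Formula K 48/153 = 31.4% → Formula N
Overall: Formula N 1430/3019 = 47.4%, Formula K 1268/2310 = 54.9% → Formula K
(Formula N wins every soil group but Formula K wins overall — Formula N's plots skew toward the low-rate clay group.)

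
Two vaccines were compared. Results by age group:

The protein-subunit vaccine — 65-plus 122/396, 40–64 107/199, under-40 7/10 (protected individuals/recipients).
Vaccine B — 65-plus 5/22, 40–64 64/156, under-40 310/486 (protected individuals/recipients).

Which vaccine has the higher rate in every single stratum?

65-plus: the protein-subunit vaccine 122/396 = 30.8%, Vaccine B 5/22 = 22.7% → the protein-subunit vaccine
40–64: the protein-subunit vaccine 107/199 = 53.8%, Vaccine B 64/156 = 41.0% → the protein-subunit vaccine
Under-40: the protein-subunit vaccine 7/10 = 70.0%, Vaccine B 310/486 = 63.8% → the protein-subunit vaccine
The protein-subunit vaccine has the higher rate in all 3 groups.

the protein-subunit vaccine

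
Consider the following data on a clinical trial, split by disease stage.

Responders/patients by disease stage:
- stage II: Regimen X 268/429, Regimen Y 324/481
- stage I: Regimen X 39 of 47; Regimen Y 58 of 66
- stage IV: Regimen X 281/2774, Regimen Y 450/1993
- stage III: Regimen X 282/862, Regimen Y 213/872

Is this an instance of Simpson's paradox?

No

Stage II: Regimen X 268/429 = 62.5%, Regimen Y 324/481 = 67.4% → Regimen Y
Stage I: Regimen X 39/47 = 83.0%, Regimen Y 58/66 = 87.9% → Regimen Y
Stage IV: Regimen X 281/2774 = 10.1%, Regimen Y 450/1993 = 22.6% → Regimen Y
Stage III: Regimen X 282/862 = 32.7%, Regimen Y 213/872 = 24.4% → Regimen X
Overall: Regimen X 870/4112 = 21.2%, Regimen Y 1045/3412 = 30.6% → Regimen Y
Neither sweeps: Regimen X wins 1 of 4 groups, Regimen Y wins 3. Regimen Y wins overall but not every group — no Simpson reversal.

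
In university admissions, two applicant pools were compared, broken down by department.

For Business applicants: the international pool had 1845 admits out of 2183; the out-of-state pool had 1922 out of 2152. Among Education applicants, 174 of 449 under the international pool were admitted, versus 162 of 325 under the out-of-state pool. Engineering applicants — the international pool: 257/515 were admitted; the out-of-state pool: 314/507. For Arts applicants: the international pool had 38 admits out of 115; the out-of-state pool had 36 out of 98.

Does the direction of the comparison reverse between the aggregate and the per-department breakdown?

No

Business: the international pool 1845/2183 = 84.5%, the out-of-state pool 1922/2152 = 89.3% → the out-of-state pool
Education: the international pool 174/449 = 38.8%, the out-of-state pool 162/325 = 49.8% → the out-of-state pool
Engineering: the international pool 257/515 = 49.9%, the out-of-state pool 314/507 = 61.9% → the out-of-state pool
Arts: the international pool 38/115 = 33.0%, the out-of-state pool 36/98 = 36.7% → the out-of-state pool
Overall: the international pool 2314/3262 = 70.9%, the out-of-state pool 2434/3082 = 79.0% → the out-of-state pool
The out-of-state pool wins overall and in every department group — no reversal.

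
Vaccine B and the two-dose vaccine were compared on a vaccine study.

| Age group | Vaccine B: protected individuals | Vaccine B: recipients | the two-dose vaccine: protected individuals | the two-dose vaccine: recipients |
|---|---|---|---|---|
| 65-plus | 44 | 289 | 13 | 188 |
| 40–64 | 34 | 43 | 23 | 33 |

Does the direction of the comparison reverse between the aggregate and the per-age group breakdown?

No

65-plus: Vaccine B 44/289 = 15.2%, the two-dose vaccine 13/188 = 6.9% → Vaccine B
40–64: Vaccine B 34/43 = 79.1%, the two-dose vaccine 23/33 = 69.7% → Vaccine B
Overall: Vaccine B 78/332 = 23.5%, the two-dose vaccine 36/221 = 16.3% → Vaccine B
Vaccine B wins overall and in every age group — no reversal.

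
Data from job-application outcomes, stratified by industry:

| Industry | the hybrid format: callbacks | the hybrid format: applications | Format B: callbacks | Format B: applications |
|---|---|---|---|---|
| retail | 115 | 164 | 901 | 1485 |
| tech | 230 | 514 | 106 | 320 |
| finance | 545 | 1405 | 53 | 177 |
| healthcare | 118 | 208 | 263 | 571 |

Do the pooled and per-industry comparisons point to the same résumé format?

Retail: the hybrid format 115/164 = 70.1%, Format B 901/1485 = 60.7% → the hybrid format
Tech: the hybrid format 230/514 = 44.7%, Format B 106/320 = 33.1% → the hybrid format
Finance: the hybrid format 545/1405 = 38.8%, Format B 53/177 = 29.9% → the hybrid format
Healthcare: the hybrid format 118/208 = 56.7%, Format B 263/571 = 46.1% → the hybrid format
Overall: the hybrid format 1008/2291 = 44.0%, Format B 1323/2553 = 51.8% → Format B
The hybrid format wins each industry group but Format B wins overall — the comparison reverses. The hybrid format's applications skew toward finance, which has a lower base rate.

No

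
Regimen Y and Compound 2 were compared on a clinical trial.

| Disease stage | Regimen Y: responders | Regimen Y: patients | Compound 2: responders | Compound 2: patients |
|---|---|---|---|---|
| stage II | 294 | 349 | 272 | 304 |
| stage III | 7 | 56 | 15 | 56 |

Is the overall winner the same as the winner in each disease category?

Stage II: Regimen Y 294/349 = 84.2%, Compound 2 272/304 = 89.5% → Compound 2
Stage III: Regimen Y 7/56 = 12.5%, Compound 2 15/56 = 26.8% → Compound 2
Overall: Regimen Y 301/405 = 74.3%, Compound 2 287/360 = 79.7% → Compound 2
Compound 2 wins overall and in every disease group — no reversal.

Yes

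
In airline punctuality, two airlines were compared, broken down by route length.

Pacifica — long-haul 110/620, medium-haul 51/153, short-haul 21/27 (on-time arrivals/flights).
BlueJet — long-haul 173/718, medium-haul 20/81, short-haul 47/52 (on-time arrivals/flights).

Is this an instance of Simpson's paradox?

No

Long-haul: Pacifica 110/620 = 17.7%, BlueJet 173/718 = 24.1% → BlueJet
Medium-haul: Pacifica 51/153 = 33.3%, BlueJet 20/81 = 24.7% → Pacifica
Short-haul: Pacifica 21/27 = 77.8%, BlueJet 47/52 = 90.4% → BlueJet
Overall: Pacifica 182/800 = 22.8%, BlueJet 240/851 = 28.2% → BlueJet
Neither sweeps: Pacifica wins 1 of 3 groups, BlueJet wins 2. BlueJet wins overall but not every group — no Simpson reversal.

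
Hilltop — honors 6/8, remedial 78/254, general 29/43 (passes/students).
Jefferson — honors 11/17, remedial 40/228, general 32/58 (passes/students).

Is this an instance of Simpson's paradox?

No

Honors: Hilltop 6/8 = 75.0%, Jefferson 11/17 = 64.7% → Hilltop
Remedial: Hilltop 78/254 = 30.7%, Jefferson 40/228 = 17.5% → Hilltop
General: Hilltop 29/43 = 67.4%, Jefferson 32/58 = 55.2% → Hilltop
Overall: Hilltop 113/305 = 37.0%, Jefferson 83/303 = 27.4% → Hilltop
Hilltop wins overall and in every student group — no reversal.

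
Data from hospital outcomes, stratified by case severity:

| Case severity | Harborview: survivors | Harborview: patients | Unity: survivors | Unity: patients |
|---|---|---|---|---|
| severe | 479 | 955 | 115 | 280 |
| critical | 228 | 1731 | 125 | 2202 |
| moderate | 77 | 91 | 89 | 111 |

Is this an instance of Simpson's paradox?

Severe: Harborview 479/955 = 50.2%, Unity 115/280 = 41.1% → Harborview
Critical: Harborview 228/1731 = 13.2%, Unity 125/2202 = 5.7% → Harborview
Moderate: Harborview 77/91 = 84.6%, Unity 89/111 = 80.2% → Harborview
Overall: Harborview 784/2777 = 28.2%, Unity 329/2593 = 12.7% → Harborview
Harborview wins overall and in every case group — no reversal.

No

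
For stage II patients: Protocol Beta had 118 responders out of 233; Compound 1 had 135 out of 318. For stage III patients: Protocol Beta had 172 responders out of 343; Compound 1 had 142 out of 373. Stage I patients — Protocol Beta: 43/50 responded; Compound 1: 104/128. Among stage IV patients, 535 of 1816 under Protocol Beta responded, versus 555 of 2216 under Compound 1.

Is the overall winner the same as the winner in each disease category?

Stage II: Protocol Beta 118/233 = 50.6%, Compound 1 135/318 = 42.5% → Protocol Beta
Stage III: Protocol Beta 172/343 = 50.1%, Compound 1 142/373 = 38.1% → Protocol Beta
Stage I: Protocol Beta 43/50 = 86.0%, Compound 1 104/128 = 81.2% → Protocol Beta
Stage IV: Protocol Beta 535/1816 = 29.5%, Compound 1 555/2216 = 25.0% → Protocol Beta
Overall: Protocol Beta 868/2442 = 35.5%, Compound 1 936/3035 = 30.8% → Protocol Beta
Protocol Beta wins overall and in every disease group — no reversal.

Yes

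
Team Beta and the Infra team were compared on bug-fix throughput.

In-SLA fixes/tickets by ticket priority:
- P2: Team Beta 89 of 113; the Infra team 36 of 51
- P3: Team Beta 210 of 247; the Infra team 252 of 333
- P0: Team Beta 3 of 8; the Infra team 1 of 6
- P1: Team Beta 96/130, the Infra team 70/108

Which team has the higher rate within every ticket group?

P2: Team Beta 89/113 = 78.8%, the Infra team 36/51 = 70.6% → Team Beta
P3: Team Beta 210/247 = 85.0%, the Infra team 252/333 = 75.7% → Team Beta
P0: Team Beta 3/8 = 37.5%, the Infra team 1/6 = 16.7% → Team Beta
P1: Team Beta 96/130 = 73.8%, the Infra team 70/108 = 64.8% → Team Beta
Team Beta has the higher rate in all 4 groups.

Team Beta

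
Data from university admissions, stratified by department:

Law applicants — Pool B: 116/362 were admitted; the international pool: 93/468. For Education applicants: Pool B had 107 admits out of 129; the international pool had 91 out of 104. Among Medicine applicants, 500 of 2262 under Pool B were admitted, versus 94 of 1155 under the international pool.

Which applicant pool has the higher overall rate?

Pool B

Law: Pool B 116/362 = 32.0%, the international pool 93/468 = 19.9% → Pool B
Education: Pool B 107/129 = 82.9%, the international pool 91/104 = 87.5% → the international pool
Medicine: Pool B 500/2262 = 22.1%, the international pool 94/1155 = 8.1% → Pool B
Overall: Pool B 723/2753 = 26.3%, the international pool 278/1727 = 16.1% → Pool B
(Neither sweeps every department group, but Pool B has the higher pooled rate.)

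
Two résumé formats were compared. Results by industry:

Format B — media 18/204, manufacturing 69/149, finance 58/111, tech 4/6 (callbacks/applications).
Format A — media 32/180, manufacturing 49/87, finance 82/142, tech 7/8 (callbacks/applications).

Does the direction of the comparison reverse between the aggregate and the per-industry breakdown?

No

Media: Format B 18/204 = 8.8%, Format A 32/180 = 17.8% → Format A
Manufacturing: Format B 69/149 = 46.3%, Format A 49/87 = 56.3% → Format A
Finance: Format B 58/111 = 52.3%, Format A 82/142 = 57.7% → Format A
Tech: Format B 4/6 = 66.7%, Format A 7/8 = 87.5% → Format A
Overall: Format B 149/470 = 31.7%, Format A 170/417 = 40.8% → Format A
Format A wins overall and in every industry group — no reversal.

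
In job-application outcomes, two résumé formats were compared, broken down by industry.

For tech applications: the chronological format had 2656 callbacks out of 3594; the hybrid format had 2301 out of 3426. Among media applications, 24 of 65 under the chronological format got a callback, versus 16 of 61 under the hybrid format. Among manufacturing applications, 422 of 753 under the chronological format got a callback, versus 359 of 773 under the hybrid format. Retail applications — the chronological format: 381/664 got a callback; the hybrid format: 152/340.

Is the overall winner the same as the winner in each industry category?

Tech: the chronological format 2656/3594 = 73.9%, the hybrid format 2301/3426 = 67.2% → the chronological format
Media: the chronological format 24/65 = 36.9%, the hybrid format 16/61 = 26.2% → the chronological format
Manufacturing: the chronological format 422/753 = 56.0%, the hybrid format 359/773 = 46.4% → the chronological format
Retail: the chronological format 381/664 = 57.4%, the hybrid format 152/340 = 44.7% → the chronological format
Overall: the chronological format 3483/5076 = 68.6%, the hybrid format 2828/4600 = 61.5% → the chronological format
The chronological format wins overall and in every industry group — no reversal.

Yes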